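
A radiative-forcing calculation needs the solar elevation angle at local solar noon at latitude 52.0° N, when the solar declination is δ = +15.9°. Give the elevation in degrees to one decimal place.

At local noon the hour angle is zero, so the zenith angle equals |ϕ − δ| = |+52.0° − (+15.900°)| = 36.100°.
Elevation = 90° − 36.100° = 53.9°.

53.9°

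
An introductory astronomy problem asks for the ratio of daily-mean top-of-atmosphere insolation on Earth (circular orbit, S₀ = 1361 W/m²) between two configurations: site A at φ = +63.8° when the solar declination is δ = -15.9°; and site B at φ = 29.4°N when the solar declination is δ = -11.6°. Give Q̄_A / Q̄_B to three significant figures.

— Configuration A (φ=+63.8°):
cos H₀ = −tan(+63.8°) tan(-15.900°) = 0.5789, H₀ = 0.9534 rad.
Bracket: H₀ sin φ sin δ + cos φ cos δ sin H₀ = 0.9534×0.89726×-0.27396 + 0.44151×0.96174×0.81539 = -0.234358 + 0.346229 = 0.111871.
Q̄ = (S₀/π) × [bracket] = (1361/π) × 0.111871 = 48.465 W/m².
— Configuration B (φ=+29.4°):
cos H₀ = −tan(+29.4°) tan(-11.600°) = 0.1157, H₀ = 1.4549 rad.
Bracket: H₀ sin φ sin δ + cos φ cos δ sin H₀ = 1.4549×0.49090×-0.20108 + 0.87121×0.97958×0.99329 = -0.143613 + 0.847693 = 0.704080.
Q̄ = (S₀/π) × [bracket] = (1361/π) × 0.704080 = 305.02 W/m².
Ratio Q̄_A / Q̄_B = 48.465 / 305.02 = 0.1589.

Q̄_A / Q̄_B ≈ 0.159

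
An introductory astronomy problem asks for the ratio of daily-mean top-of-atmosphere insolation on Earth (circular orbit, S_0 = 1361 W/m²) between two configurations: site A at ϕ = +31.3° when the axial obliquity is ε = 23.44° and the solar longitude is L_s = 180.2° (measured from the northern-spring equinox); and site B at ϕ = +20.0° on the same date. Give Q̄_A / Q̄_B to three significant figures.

Q̄_A / Q̄_B ≈ 0.909

— Configuration A (ϕ=+31.3°):
Solar declination: sin δ = sin ε · sin L_s = sin 23.44° × sin 180.2° = -0.00139, so δ = -0.080°.
cos h₀ = −tan(+31.3°) tan(-0.080°) = 0.0008, h₀ = 1.5700 rad.
Bracket: h₀ sin ϕ sin δ + cos ϕ cos δ sin h₀ = 1.5700×0.51952×-0.00139 + 0.85446×1.00000×1.00000 = -0.001134 + 0.854460 = 0.853326.
Q̄ = (S_0/π) × [bracket] = (1361/π) × 0.853326 = 369.68 W/m².
— Configuration B (ϕ=+20.0°):
cos h₀ = −tan(+20.0°) tan(-0.080°) = 0.0005, h₀ = 1.5703 rad.
Bracket: h₀ sin ϕ sin δ + cos ϕ cos δ sin h₀ = 1.5703×0.34202×-0.00139 + 0.93969×1.00000×1.00000 = -0.000747 + 0.939690 = 0.938943.
Q̄ = (S_0/π) × [bracket] = (1361/π) × 0.938943 = 406.77 W/m².
Ratio Q̄_A / Q̄_B = 369.68 / 406.77 = 0.9088.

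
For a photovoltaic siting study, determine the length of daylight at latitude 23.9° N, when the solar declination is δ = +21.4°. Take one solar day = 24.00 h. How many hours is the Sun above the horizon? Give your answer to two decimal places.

cos H₀ = −tan φ · tan δ = −tan(+23.9°) × tan(+21.400°) = -0.1737, so H₀ = 1.7453 rad = 100.00°.
Daylight = 2H₀/(2π) × 24.00 h = (1.7453/π) × 24.00 = 13.33 h.

13.33 h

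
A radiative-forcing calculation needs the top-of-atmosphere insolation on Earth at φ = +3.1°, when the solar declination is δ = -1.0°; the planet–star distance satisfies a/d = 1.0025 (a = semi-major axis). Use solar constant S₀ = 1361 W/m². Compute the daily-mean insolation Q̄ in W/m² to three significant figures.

cos H₀ = −tan(+3.1°) tan(-1.000°) = 0.0009, H₀ = 1.5699 rad.
Bracket: H₀ sin φ sin δ + cos φ cos δ sin H₀ = 1.5699×0.05408×-0.01745 + 0.99854×0.99985×1.00000 = -0.001482 + 0.998390 = 0.996908.
Inverse-square distance factor (a/d)² = 1.0025² = 1.005006.
Q̄ = (S₀/π) × 1.005006 × [bracket] = (1361/π) × 1.005006 × 0.996908 = 434.0 W/m².

Q̄ ≈ 434 W/m²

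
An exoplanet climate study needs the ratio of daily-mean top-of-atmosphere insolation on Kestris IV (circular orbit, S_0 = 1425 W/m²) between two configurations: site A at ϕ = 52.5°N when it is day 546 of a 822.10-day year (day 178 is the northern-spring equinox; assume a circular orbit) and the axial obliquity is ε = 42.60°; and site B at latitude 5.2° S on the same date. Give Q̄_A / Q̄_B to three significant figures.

— Configuration A (ϕ=+52.5°):
Solar longitude: L_s = 360° × (546 − 178)/822.10 = 161.148°.
sin δ = sin 42.60° × sin 161.148° = 0.21871, so δ = +12.633°.
cos h₀ = −tan(+52.5°) tan(+12.633°) = -0.2921, h₀ = 1.8672 rad.
Bracket: h₀ sin ϕ sin δ + cos ϕ cos δ sin h₀ = 1.8672×0.79335×0.21871 + 0.60876×0.97579×0.95639 = 0.323985 + 0.568117 = 0.892102.
Q̄ = (S_0/π) × [bracket] = (1425/π) × 0.892102 = 404.65 W/m².
— Configuration B (ϕ=-5.2°):
cos h₀ = −tan(-5.2°) tan(+12.633°) = 0.0204, h₀ = 1.5504 rad.
Bracket: h₀ sin ϕ sin δ + cos ϕ cos δ sin h₀ = 1.5504×-0.09063×0.21871 + 0.99588×0.97579×0.99979 = -0.030732 + 0.971566 = 0.940834.
Q̄ = (S_0/π) × [bracket] = (1425/π) × 0.940834 = 426.75 W/m².
Ratio Q̄_A / Q̄_B = 404.65 / 426.75 = 0.9482.

Q̄_A / Q̄_B ≈ 0.948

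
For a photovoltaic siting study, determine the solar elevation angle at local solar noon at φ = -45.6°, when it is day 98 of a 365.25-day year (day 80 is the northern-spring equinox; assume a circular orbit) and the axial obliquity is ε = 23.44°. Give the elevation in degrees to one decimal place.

37.4°

Solar longitude: λ_s = 360° × (98 − 80)/365.25 = 17.741°.
sin δ = sin 23.44° × sin 17.741° = 0.12121, so δ = +6.962°.
At local noon the hour angle is zero, so the zenith angle equals |φ − δ| = |-45.6° − (+6.962°)| = 52.562°.
Elevation = 90° − 52.562° = 37.4°.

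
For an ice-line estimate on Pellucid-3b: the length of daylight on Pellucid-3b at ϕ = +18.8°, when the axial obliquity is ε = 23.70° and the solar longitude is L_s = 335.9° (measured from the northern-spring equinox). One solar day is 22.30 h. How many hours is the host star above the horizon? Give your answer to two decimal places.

10.75 h

Solar declination: sin δ = sin ε · sin L_s = sin 23.70° × sin 335.9° = -0.16413, so δ = -9.447°.
cos h₀ = −tan ϕ · tan δ = −tan(+18.8°) × tan(-9.447°) = 0.0566, so h₀ = 1.5141 rad = 86.75°.
Daylight = 2h₀/(2π) × 22.30 h = (1.5141/π) × 22.30 = 10.75 h.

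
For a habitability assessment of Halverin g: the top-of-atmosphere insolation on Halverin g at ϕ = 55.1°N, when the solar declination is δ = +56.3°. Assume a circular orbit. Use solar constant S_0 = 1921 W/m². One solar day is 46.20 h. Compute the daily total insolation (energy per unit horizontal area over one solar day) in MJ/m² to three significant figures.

218 MJ/m²

cos h₀ = −tan(+55.1°) tan(+56.300°) = -2.1494 ≤ −1 ⇒ polar day, h₀ = π.
Bracket: h₀ sin ϕ sin δ + cos ϕ cos δ sin h₀ = 3.1416×0.82015×0.83195 + 0.57215×0.55484×0.00000 = 2.143588 + 0.000000 = 2.143588.
Q̄ = (S_0/π) × [bracket] = (1921/π) × 2.143588 = 1310.7 W/m².
Daily total = Q̄ × 46.20 h × 3600 s/h = 1310.7 × 46.20 × 3600 / 10⁶ = 218.0 MJ/m².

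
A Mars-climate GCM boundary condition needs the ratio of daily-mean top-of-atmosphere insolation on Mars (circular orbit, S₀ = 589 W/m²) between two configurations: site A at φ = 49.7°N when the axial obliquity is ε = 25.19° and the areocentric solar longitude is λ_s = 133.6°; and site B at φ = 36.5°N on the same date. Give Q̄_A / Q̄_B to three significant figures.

Q̄_A / Q̄_B ≈ 0.958

— Configuration A (φ=+49.7°):
sin δ = sin 25.19° × sin 133.6° = 0.30822, so δ = +17.952°.
cos H₀ = −tan(+49.7°) tan(+17.952°) = -0.3820, H₀ = 1.9628 rad.
Bracket: H₀ sin φ sin δ + cos φ cos δ sin H₀ = 1.9628×0.76267×0.30822 + 0.64679×0.95131×0.92414 = 0.461396 + 0.568621 = 1.030017.
Q̄ = (S₀/π) × [bracket] = (589/π) × 1.030017 = 193.11 W/m².
— Configuration B (φ=+36.5°):
cos H₀ = −tan(+36.5°) tan(+17.952°) = -0.2397, H₀ = 1.8129 rad.
Bracket: H₀ sin φ sin δ + cos φ cos δ sin H₀ = 1.8129×0.59482×0.30822 + 0.80386×0.95131×0.97084 = 0.332369 + 0.742421 = 1.074790.
Q̄ = (S₀/π) × [bracket] = (589/π) × 1.074790 = 201.51 W/m².
Ratio Q̄_A / Q̄_B = 193.11 / 201.51 = 0.9583.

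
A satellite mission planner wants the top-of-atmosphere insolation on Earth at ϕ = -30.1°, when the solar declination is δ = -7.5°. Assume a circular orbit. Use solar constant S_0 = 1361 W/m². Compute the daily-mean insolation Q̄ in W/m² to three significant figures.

Q̄ ≈ 417 W/m²

cos h₀ = −tan(-30.1°) tan(-7.500°) = -0.0763, h₀ = 1.6472 rad.
Bracket: h₀ sin ϕ sin δ + cos ϕ cos δ sin h₀ = 1.6472×-0.50151×-0.13053 + 0.86515×0.99144×0.99708 = 0.107829 + 0.855240 = 0.963069.
Q̄ = (S_0/π) × [bracket] = (1361/π) × 0.963069 = 417.2 W/m².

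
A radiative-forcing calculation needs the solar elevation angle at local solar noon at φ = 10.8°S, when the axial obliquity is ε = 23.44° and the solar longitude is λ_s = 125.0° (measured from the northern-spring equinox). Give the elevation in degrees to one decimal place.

60.2°

Solar declination: sin δ = sin ε · sin λ_s = sin 23.44° × sin 125.0° = 0.32585, so δ = +19.017°.
At local noon the hour angle is zero, so the zenith angle equals |φ − δ| = |-10.8° − (+19.017°)| = 29.817°.
Elevation = 90° − 29.817° = 60.2°.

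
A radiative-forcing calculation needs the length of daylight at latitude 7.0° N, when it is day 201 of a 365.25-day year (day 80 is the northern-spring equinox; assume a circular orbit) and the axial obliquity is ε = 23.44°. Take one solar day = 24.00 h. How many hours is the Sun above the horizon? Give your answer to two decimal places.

Solar longitude: λ_s = 360° × (201 − 80)/365.25 = 119.261°.
sin δ = sin 23.44° × sin 119.261° = 0.34703, so δ = +20.306°.
cos H₀ = −tan φ · tan δ = −tan(+7.0°) × tan(+20.306°) = -0.0454, so H₀ = 1.6162 rad = 92.60°.
Daylight = 2H₀/(2π) × 24.00 h = (1.6162/π) × 24.00 = 12.35 h.

12.35 h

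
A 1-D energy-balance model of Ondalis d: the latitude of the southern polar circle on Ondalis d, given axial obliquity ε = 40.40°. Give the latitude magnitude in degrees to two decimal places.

49.60°

The polar circle is the lowest latitude that experiences at least one full rotation of continuous darkness at the northern-summer solstice; it lies at |ϕ| = 90° − ε = 90° − 40.40° = 49.60°.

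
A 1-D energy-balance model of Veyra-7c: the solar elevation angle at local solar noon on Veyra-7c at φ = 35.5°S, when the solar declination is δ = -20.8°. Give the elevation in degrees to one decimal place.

At local noon the hour angle is zero, so the zenith angle equals |φ − δ| = |-35.5° − (-20.800°)| = 14.700°.
Elevation = 90° − 14.700° = 75.3°.

75.3°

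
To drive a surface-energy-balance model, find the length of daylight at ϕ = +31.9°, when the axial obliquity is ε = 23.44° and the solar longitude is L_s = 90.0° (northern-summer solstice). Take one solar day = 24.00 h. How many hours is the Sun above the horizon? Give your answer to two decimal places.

14.09 h

Solar declination: sin δ = sin ε · sin L_s = sin 23.44° × sin 90.0° = 0.39779, so δ = +23.440°.
cos h₀ = −tan ϕ · tan δ = −tan(+31.9°) × tan(+23.440°) = -0.2699, so h₀ = 1.8441 rad = 105.66°.
Daylight = 2h₀/(2π) × 24.00 h = (1.8441/π) × 24.00 = 14.09 h.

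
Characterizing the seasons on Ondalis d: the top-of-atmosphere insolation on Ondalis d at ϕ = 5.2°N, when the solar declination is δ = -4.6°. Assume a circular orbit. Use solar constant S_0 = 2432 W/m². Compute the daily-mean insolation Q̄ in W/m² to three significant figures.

Q̄ ≈ 760 W/m²

cos h₀ = −tan(+5.2°) tan(-4.600°) = 0.0073, h₀ = 1.5635 rad.
Bracket: h₀ sin ϕ sin δ + cos ϕ cos δ sin h₀ = 1.5635×0.09063×-0.08020 + 0.99588×0.99678×0.99997 = -0.011364 + 0.992643 = 0.981279.
Q̄ = (S_0/π) × [bracket] = (2432/π) × 0.981279 = 759.6 W/m².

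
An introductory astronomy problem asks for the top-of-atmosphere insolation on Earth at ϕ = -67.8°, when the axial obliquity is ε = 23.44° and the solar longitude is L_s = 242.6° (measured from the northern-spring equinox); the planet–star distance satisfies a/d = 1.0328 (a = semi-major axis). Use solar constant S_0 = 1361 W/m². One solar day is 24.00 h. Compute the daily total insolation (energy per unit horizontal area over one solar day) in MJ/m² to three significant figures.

41.3 MJ/m²

Solar declination: sin δ = sin ε · sin L_s = sin 23.44° × sin 242.6° = -0.35316, so δ = -20.681°.
cos h₀ = −tan(-67.8°) tan(-20.681°) = -0.9250, h₀ = 2.7518 rad.
Bracket: h₀ sin ϕ sin δ + cos ϕ cos δ sin h₀ = 2.7518×-0.92587×-0.35316 + 0.37784×0.93556×0.37996 = 0.899784 + 0.134313 = 1.034097.
Inverse-square distance factor (a/d)² = 1.0328² = 1.066676.
Q̄ = (S_0/π) × 1.066676 × [bracket] = (1361/π) × 1.066676 × 1.034097 = 477.86 W/m².
Daily total = Q̄ × 24.00 h × 3600 s/h = 477.86 × 24.00 × 3600 / 10⁶ = 41.29 MJ/m².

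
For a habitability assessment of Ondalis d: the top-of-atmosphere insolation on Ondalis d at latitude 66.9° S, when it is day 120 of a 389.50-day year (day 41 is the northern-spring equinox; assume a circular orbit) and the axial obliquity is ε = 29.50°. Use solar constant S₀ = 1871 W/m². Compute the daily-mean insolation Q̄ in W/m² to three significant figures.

Solar longitude: λ_s = 360° × (120 − 41)/389.50 = 73.017°.
sin δ = sin 29.50° × sin 73.017° = 0.47095, so δ = +28.096°.
cos H₀ = −tan(-66.9°) tan(+28.096°) = 1.2516 ≥ 1 ⇒ polar night, H₀ = 0 and Q̄ = 0.

Q̄ ≈ 0.00 W/m²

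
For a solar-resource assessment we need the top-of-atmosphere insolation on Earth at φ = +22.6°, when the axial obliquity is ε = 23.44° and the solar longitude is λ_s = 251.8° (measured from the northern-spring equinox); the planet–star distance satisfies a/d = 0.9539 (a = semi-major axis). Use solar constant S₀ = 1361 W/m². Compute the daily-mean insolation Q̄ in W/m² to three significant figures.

Solar declination: sin δ = sin ε · sin λ_s = sin 23.44° × sin 251.8° = -0.37789, so δ = -22.203°.
cos H₀ = −tan(+22.6°) tan(-22.203°) = 0.1699, H₀ = 1.4001 rad.
Bracket: H₀ sin φ sin δ + cos φ cos δ sin H₀ = 1.4001×0.38430×-0.37789 + 0.92321×0.92585×0.98546 = -0.203327 + 0.842326 = 0.638999.
Inverse-square distance factor (a/d)² = 0.9539² = 0.909925.
Q̄ = (S₀/π) × 0.909925 × [bracket] = (1361/π) × 0.909925 × 0.638999 = 251.9 W/m².

Q̄ ≈ 252 W/m²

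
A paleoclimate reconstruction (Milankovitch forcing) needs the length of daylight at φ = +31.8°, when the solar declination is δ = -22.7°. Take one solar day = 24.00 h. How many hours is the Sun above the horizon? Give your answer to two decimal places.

cos H₀ = −tan φ · tan δ = −tan(+31.8°) × tan(-22.700°) = 0.2594, so H₀ = 1.3084 rad = 74.97°.
Daylight = 2H₀/(2π) × 24.00 h = (1.3084/π) × 24.00 = 10.00 h.

10.00 h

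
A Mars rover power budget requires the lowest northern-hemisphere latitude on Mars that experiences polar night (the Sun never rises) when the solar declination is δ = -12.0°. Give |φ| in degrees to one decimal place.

|φ| = 78.0°

Polar night requires cos H₀ = −tan φ tan δ ≥ 1, i.e. tan φ tan δ ≤ −1.
The boundary is |tan φ| · |tan δ| = 1, so |φ| = 90° − |δ| = 90° − 12.0° = 78.0° in the northern hemisphere.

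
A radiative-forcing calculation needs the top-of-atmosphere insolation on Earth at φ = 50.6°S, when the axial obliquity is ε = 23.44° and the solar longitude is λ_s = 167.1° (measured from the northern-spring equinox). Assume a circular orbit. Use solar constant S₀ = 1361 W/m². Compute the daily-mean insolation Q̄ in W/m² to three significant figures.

Solar declination: sin δ = sin ε · sin λ_s = sin 23.44° × sin 167.1° = 0.08881, so δ = +5.095°.
cos H₀ = −tan(-50.6°) tan(+5.095°) = 0.1085, H₀ = 1.4620 rad.
Bracket: H₀ sin φ sin δ + cos φ cos δ sin H₀ = 1.4620×-0.77273×0.08881 + 0.63473×0.99605×0.99409 = -0.100331 + 0.628486 = 0.528155.
Q̄ = (S₀/π) × [bracket] = (1361/π) × 0.528155 = 228.8 W/m².

Q̄ ≈ 229 W/m²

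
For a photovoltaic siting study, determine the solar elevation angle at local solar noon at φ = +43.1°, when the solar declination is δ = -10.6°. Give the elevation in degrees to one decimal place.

At local noon the hour angle is zero, so the zenith angle equals |φ − δ| = |+43.1° − (-10.600°)| = 53.700°.
Elevation = 90° − 53.700° = 36.3°.

36.3°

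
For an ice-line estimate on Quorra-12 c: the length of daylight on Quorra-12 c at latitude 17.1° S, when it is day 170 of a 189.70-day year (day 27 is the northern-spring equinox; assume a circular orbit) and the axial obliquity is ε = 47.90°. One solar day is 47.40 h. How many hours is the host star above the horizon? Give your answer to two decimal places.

28.94 h

Solar longitude: λ_s = 360° × (170 − 27)/189.70 = 271.376°.
sin δ = sin 47.90° × sin 271.376° = -0.74176, so δ = -47.882°.
cos H₀ = −tan φ · tan δ = −tan(-17.1°) × tan(-47.882°) = -0.3403, so H₀ = 1.9180 rad = 109.89°.
Daylight = 2H₀/(2π) × 47.40 h = (1.9180/π) × 47.40 = 28.94 h.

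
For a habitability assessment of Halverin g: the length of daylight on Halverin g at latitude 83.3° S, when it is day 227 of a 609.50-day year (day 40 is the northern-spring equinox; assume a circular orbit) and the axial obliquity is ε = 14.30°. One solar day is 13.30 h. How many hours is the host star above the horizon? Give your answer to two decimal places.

0.00 h

Solar longitude: λ_s = 360° × (227 − 40)/609.50 = 110.451°.
sin δ = sin 14.30° × sin 110.451° = 0.23143, so δ = +13.381°.
cos H₀ = −tan φ · tan δ = 2.0251 ≥ 1, so the host star never rises (polar night) and H₀ = 0.
Daylight = 2H₀/(2π) × 13.30 h = (0.0000/π) × 13.30 = 0.00 h.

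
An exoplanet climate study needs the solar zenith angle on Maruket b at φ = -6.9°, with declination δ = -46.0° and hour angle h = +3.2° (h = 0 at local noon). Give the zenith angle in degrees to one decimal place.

cos θ_z = sin φ sin δ + cos φ cos δ cos h = 0.086419 + 0.688552 = 0.774971.
θ_z = arccos(0.774971) = 39.2°.

θ_z = 39.2°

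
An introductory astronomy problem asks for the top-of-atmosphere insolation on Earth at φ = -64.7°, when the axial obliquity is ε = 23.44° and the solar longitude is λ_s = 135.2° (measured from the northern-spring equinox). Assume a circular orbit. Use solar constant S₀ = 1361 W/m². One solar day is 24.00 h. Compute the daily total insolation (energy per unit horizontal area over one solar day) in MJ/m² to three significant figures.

3.49 MJ/m²

Solar declination: sin δ = sin ε · sin λ_s = sin 23.44° × sin 135.2° = 0.28030, so δ = +16.278°.
cos H₀ = −tan(-64.7°) tan(+16.278°) = 0.6177, H₀ = 0.9049 rad.
Bracket: H₀ sin φ sin δ + cos φ cos δ sin H₀ = 0.9049×-0.90408×0.28030 + 0.42736×0.95991×0.78639 = -0.229314 + 0.322599 = 0.093285.
Q̄ = (S₀/π) × [bracket] = (1361/π) × 0.093285 = 40.413 W/m².
Daily total = Q̄ × 24.00 h × 3600 s/h = 40.413 × 24.00 × 3600 / 10⁶ = 3.492 MJ/m².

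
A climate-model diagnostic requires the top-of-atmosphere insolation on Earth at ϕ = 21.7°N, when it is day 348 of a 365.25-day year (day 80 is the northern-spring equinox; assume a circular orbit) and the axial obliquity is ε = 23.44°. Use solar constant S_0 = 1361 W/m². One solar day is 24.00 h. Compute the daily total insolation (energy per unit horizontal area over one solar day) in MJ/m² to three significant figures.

23.8 MJ/m²

Solar longitude: L_s = 360° × (348 − 80)/365.25 = 264.148°.
sin δ = sin 23.44° × sin 264.148° = -0.39572, so δ = -23.311°.
cos h₀ = −tan(+21.7°) tan(-23.311°) = 0.1715, h₀ = 1.3985 rad.
Bracket: h₀ sin ϕ sin δ + cos ϕ cos δ sin h₀ = 1.3985×0.36975×-0.39572 + 0.92913×0.91837×0.98519 = -0.204625 + 0.840648 = 0.636023.
Q̄ = (S_0/π) × [bracket] = (1361/π) × 0.636023 = 275.54 W/m².
Daily total = Q̄ × 24.00 h × 3600 s/h = 275.54 × 24.00 × 3600 / 10⁶ = 23.81 MJ/m².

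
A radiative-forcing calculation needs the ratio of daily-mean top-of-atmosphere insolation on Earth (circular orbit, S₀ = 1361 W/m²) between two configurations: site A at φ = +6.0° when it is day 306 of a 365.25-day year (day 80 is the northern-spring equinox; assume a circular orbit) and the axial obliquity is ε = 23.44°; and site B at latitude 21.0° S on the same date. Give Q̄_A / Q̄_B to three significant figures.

— Configuration A (φ=+6.0°):
Solar longitude: λ_s = 360° × (306 − 80)/365.25 = 222.752°.
sin δ = sin 23.44° × sin 222.752° = -0.27003, so δ = -15.666°.
cos H₀ = −tan(+6.0°) tan(-15.666°) = 0.0295, H₀ = 1.5413 rad.
Bracket: H₀ sin φ sin δ + cos φ cos δ sin H₀ = 1.5413×0.10453×-0.27003 + 0.99452×0.96285×0.99957 = -0.043505 + 0.957162 = 0.913657.
Q̄ = (S₀/π) × [bracket] = (1361/π) × 0.913657 = 395.81 W/m².
— Configuration B (φ=-21.0°):
cos H₀ = −tan(-21.0°) tan(-15.666°) = -0.1077, H₀ = 1.6787 rad.
Bracket: H₀ sin φ sin δ + cos φ cos δ sin H₀ = 1.6787×-0.35837×-0.27003 + 0.93358×0.96285×0.99419 = 0.162449 + 0.893675 = 1.056124.
Q̄ = (S₀/π) × [bracket] = (1361/π) × 1.056124 = 457.53 W/m².
Ratio Q̄_A / Q̄_B = 395.81 / 457.53 = 0.8651.

Q̄_A / Q̄_B ≈ 0.865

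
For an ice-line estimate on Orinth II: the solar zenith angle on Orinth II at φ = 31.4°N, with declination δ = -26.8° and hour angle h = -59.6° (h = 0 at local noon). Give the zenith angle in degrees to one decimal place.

cos θ_z = sin φ sin δ + cos φ cos δ cos h = -0.234912 + 0.385531 = 0.150619.
θ_z = arccos(0.150619) = 81.3°.

θ_z = 81.3°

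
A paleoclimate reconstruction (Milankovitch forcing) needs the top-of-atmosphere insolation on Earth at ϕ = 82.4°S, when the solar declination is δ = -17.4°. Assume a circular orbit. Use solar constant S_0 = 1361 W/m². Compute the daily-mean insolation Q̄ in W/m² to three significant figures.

cos h₀ = −tan(-82.4°) tan(-17.400°) = -2.3487 ≤ −1 ⇒ polar day, h₀ = π.
Bracket: h₀ sin ϕ sin δ + cos ϕ cos δ sin h₀ = 3.1416×-0.99122×-0.29904 + 0.13226×0.95424×0.00000 = 0.931216 + 0.000000 = 0.931216.
Q̄ = (S_0/π) × [bracket] = (1361/π) × 0.931216 = 403.4 W/m².

Q̄ ≈ 403 W/m²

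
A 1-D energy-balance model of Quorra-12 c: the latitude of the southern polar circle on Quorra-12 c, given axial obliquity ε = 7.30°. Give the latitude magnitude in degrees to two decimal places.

82.70°

The polar circle is the lowest latitude that experiences at least one full rotation of continuous darkness at the northern-summer solstice; it lies at |φ| = 90° − ε = 90° − 7.30° = 82.70°.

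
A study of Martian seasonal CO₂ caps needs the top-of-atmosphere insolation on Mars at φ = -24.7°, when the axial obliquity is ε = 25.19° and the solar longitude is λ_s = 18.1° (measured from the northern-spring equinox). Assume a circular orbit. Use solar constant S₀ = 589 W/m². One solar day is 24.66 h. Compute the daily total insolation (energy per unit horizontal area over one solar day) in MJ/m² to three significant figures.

Solar declination: sin δ = sin ε · sin λ_s = sin 25.19° × sin 18.1° = 0.13223, so δ = +7.599°.
cos H₀ = −tan(-24.7°) tan(+7.599°) = 0.0614, H₀ = 1.5094 rad.
Bracket: H₀ sin φ sin δ + cos φ cos δ sin H₀ = 1.5094×-0.41787×0.13223 + 0.90851×0.99122×0.99812 = -0.083402 + 0.898840 = 0.815438.
Q̄ = (S₀/π) × [bracket] = (589/π) × 0.815438 = 152.88 W/m².
Daily total = Q̄ × 24.66 h × 3600 s/h = 152.88 × 24.66 × 3600 / 10⁶ = 13.57 MJ/m².

13.6 MJ/m²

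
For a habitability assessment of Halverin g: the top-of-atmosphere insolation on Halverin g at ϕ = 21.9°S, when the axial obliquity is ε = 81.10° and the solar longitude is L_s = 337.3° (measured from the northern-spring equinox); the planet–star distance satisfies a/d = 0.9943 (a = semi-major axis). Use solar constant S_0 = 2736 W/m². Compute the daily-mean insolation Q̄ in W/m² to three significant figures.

Q̄ ≈ 941 W/m²

Solar declination: sin δ = sin ε · sin L_s = sin 81.10° × sin 337.3° = -0.38126, so δ = -22.412°.
cos h₀ = −tan(-21.9°) tan(-22.412°) = -0.1658, h₀ = 1.7374 rad.
Bracket: h₀ sin ϕ sin δ + cos ϕ cos δ sin h₀ = 1.7374×-0.37299×-0.38126 + 0.92784×0.92447×0.98616 = 0.247069 + 0.845889 = 1.092958.
Inverse-square distance factor (a/d)² = 0.9943² = 0.988632.
Q̄ = (S_0/π) × 0.988632 × [bracket] = (2736/π) × 0.988632 × 1.092958 = 941.0 W/m².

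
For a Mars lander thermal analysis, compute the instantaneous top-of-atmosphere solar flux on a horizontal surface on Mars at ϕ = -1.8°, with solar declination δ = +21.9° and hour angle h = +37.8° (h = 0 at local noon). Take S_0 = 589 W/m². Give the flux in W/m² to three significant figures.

425 W/m²

cos θ_z = sin ϕ sin δ + cos ϕ cos δ cos h = -0.011716 + 0.732773 = 0.721057.
Flux = S_0 · cos θ_z = 589 × 0.721057 = 424.7 W/m².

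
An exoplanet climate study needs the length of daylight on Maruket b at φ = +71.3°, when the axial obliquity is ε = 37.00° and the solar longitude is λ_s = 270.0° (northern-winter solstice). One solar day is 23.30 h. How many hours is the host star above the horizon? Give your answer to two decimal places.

Solar declination: sin δ = sin ε · sin λ_s = sin 37.00° × sin 270.0° = -0.60182, so δ = -37.000°.
cos H₀ = −tan φ · tan δ = 2.2263 ≥ 1, so the host star never rises (polar night) and H₀ = 0.
Daylight = 2H₀/(2π) × 23.30 h = (0.0000/π) × 23.30 = 0.00 h.

0.00 h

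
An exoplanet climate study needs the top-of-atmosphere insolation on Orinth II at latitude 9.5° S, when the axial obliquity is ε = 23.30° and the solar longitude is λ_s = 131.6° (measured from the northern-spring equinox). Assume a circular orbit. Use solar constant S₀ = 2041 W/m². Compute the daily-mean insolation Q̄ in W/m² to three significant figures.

Q̄ ≈ 563 W/m²

Solar declination: sin δ = sin ε · sin λ_s = sin 23.30° × sin 131.6° = 0.29579, so δ = +17.205°.
cos H₀ = −tan(-9.5°) tan(+17.205°) = 0.0518, H₀ = 1.5190 rad.
Bracket: H₀ sin φ sin δ + cos φ cos δ sin H₀ = 1.5190×-0.16505×0.29579 + 0.98629×0.95525×0.99866 = -0.074158 + 0.940891 = 0.866733.
Q̄ = (S₀/π) × [bracket] = (2041/π) × 0.866733 = 563.1 W/m².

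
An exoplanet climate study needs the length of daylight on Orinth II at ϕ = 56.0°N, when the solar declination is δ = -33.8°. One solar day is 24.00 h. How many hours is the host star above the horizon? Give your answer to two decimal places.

0.94 h

cos h₀ = −tan ϕ · tan δ = −tan(+56.0°) × tan(-33.800°) = 0.9925, so h₀ = 0.1226 rad = 7.03°.
Daylight = 2h₀/(2π) × 24.00 h = (0.1226/π) × 24.00 = 0.94 h.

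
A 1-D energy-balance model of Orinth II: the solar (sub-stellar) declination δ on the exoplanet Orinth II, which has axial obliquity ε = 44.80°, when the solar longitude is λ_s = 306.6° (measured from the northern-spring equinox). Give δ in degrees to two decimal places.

sin δ = sin ε · sin λ_s = sin 44.80° × sin 306.6° = -0.565693.
δ = arcsin(-0.565693) = -34.45°.

δ = -34.45°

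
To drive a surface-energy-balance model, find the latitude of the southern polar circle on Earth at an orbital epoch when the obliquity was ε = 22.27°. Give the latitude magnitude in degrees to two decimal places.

67.73°

The polar circle is the lowest latitude that experiences at least one full rotation of continuous darkness at the northern-summer solstice; it lies at |φ| = 90° − ε = 90° − 22.27° = 67.73°.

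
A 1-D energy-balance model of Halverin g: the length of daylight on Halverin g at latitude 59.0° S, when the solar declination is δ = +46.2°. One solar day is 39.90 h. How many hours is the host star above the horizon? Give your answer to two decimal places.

0.00 h

cos H₀ = −tan φ · tan δ = 1.7355 ≥ 1, so the host star never rises (polar night) and H₀ = 0.
Daylight = 2H₀/(2π) × 39.90 h = (0.0000/π) × 39.90 = 0.00 h.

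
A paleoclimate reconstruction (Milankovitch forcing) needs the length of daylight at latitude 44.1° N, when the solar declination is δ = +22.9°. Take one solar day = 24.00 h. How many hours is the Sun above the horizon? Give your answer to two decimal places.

cos H₀ = −tan φ · tan δ = −tan(+44.1°) × tan(+22.900°) = -0.4094, so H₀ = 1.9925 rad = 114.16°.
Daylight = 2H₀/(2π) × 24.00 h = (1.9925/π) × 24.00 = 15.22 h.

15.22 h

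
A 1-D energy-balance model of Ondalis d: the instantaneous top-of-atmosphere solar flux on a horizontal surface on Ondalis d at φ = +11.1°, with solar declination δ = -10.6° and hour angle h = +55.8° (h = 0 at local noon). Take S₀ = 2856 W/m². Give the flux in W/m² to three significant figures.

1.45e+03 W/m²

cos θ_z = sin φ sin δ + cos φ cos δ cos h = -0.035415 + 0.542156 = 0.506741.
Flux = S₀ · cos θ_z = 2856 × 0.506741 = 1447 W/m².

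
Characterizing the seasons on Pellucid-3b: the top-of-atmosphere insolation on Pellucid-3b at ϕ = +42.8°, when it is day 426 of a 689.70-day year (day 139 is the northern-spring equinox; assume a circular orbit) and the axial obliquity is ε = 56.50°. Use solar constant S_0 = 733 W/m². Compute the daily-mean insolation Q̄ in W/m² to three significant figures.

Solar longitude: L_s = 360° × (426 − 139)/689.70 = 149.804°.
sin δ = sin 56.50° × sin 149.804° = 0.41941, so δ = +24.797°.
cos h₀ = −tan(+42.8°) tan(+24.797°) = -0.4278, h₀ = 2.0129 rad.
Bracket: h₀ sin ϕ sin δ + cos ϕ cos δ sin h₀ = 2.0129×0.67944×0.41941 + 0.73373×0.90780×0.90386 = 0.573604 + 0.602043 = 1.175647.
Q̄ = (S_0/π) × [bracket] = (733/π) × 1.175647 = 274.3 W/m².

Q̄ ≈ 274 W/m²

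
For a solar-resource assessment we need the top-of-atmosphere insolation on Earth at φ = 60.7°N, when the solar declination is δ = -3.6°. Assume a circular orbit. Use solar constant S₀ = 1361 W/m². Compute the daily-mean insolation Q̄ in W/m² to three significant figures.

cos H₀ = −tan(+60.7°) tan(-3.600°) = 0.1121, H₀ = 1.4584 rad.
Bracket: H₀ sin φ sin δ + cos φ cos δ sin H₀ = 1.4584×0.87207×-0.06279 + 0.48938×0.99803×0.99370 = -0.079858 + 0.485339 = 0.405481.
Q̄ = (S₀/π) × [bracket] = (1361/π) × 0.405481 = 175.7 W/m².

Q̄ ≈ 176 W/m²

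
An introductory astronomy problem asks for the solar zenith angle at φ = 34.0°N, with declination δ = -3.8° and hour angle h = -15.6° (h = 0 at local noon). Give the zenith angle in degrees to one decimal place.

θ_z = 40.6°

cos θ_z = sin φ sin δ + cos φ cos δ cos h = -0.037060 + 0.796742 = 0.759682.
θ_z = arccos(0.759682) = 40.6°.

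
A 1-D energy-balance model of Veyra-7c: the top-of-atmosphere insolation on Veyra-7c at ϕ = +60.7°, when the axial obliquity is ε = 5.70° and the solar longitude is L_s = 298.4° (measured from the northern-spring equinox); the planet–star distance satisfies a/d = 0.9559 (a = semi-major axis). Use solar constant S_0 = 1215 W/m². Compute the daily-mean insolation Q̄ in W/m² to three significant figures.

Q̄ ≈ 132 W/m²

Solar declination: sin δ = sin ε · sin L_s = sin 5.70° × sin 298.4° = -0.08737, so δ = -5.012°.
cos h₀ = −tan(+60.7°) tan(-5.012°) = 0.1563, h₀ = 1.4139 rad.
Bracket: h₀ sin ϕ sin δ + cos ϕ cos δ sin h₀ = 1.4139×0.87207×-0.08737 + 0.48938×0.99618×0.98771 = -0.107729 + 0.481519 = 0.373790.
Inverse-square distance factor (a/d)² = 0.9559² = 0.913745.
Q̄ = (S_0/π) × 0.913745 × [bracket] = (1215/π) × 0.913745 × 0.373790 = 132.1 W/m².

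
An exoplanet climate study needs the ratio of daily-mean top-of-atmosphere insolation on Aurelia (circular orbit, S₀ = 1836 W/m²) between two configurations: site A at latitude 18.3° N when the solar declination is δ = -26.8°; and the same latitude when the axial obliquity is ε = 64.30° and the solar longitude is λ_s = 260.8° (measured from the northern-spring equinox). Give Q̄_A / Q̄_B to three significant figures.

— Configuration A (φ=+18.3°):
cos H₀ = −tan(+18.3°) tan(-26.800°) = 0.1671, H₀ = 1.4030 rad.
Bracket: H₀ sin φ sin δ + cos φ cos δ sin H₀ = 1.4030×0.31399×-0.45088 + 0.94943×0.89259×0.98595 = -0.198625 + 0.835545 = 0.636920.
Q̄ = (S₀/π) × [bracket] = (1836/π) × 0.636920 = 372.23 W/m².
— Configuration B (φ=+18.3°):
Solar declination: sin δ = sin ε · sin λ_s = sin 64.30° × sin 260.8° = -0.88949, so δ = -62.809°.
cos H₀ = −tan(+18.3°) tan(-62.809°) = 0.6437, H₀ = 0.8714 rad.
Bracket: H₀ sin φ sin δ + cos φ cos δ sin H₀ = 0.8714×0.31399×-0.88949 + 0.94943×0.45696×0.76524 = -0.243374 + 0.332001 = 0.088627.
Q̄ = (S₀/π) × [bracket] = (1836/π) × 0.088627 = 51.795 W/m².
Ratio Q̄_A / Q̄_B = 372.23 / 51.795 = 7.187.

Q̄_A / Q̄_B ≈ 7.19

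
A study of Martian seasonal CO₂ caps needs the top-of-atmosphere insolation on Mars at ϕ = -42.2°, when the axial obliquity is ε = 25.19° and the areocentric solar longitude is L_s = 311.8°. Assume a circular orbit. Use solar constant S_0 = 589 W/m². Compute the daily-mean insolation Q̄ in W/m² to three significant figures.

sin δ = sin 25.19° × sin 311.8° = -0.31729, so δ = -18.499°.
cos h₀ = −tan(-42.2°) tan(-18.499°) = -0.3034, h₀ = 1.8790 rad.
Bracket: h₀ sin ϕ sin δ + cos ϕ cos δ sin h₀ = 1.8790×-0.67172×-0.31729 + 0.74080×0.94833×0.95287 = 0.400471 + 0.669413 = 1.069884.
Q̄ = (S_0/π) × [bracket] = (589/π) × 1.069884 = 200.6 W/m².

Q̄ ≈ 201 W/m²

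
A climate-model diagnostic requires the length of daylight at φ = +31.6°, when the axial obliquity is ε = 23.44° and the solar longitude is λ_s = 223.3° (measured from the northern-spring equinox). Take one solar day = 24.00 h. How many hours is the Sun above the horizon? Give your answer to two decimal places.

Solar declination: sin δ = sin ε · sin λ_s = sin 23.44° × sin 223.3° = -0.27281, so δ = -15.832°.
cos H₀ = −tan φ · tan δ = −tan(+31.6°) × tan(-15.832°) = 0.1745, so H₀ = 1.3954 rad = 79.95°.
Daylight = 2H₀/(2π) × 24.00 h = (1.3954/π) × 24.00 = 10.66 h.

10.66 h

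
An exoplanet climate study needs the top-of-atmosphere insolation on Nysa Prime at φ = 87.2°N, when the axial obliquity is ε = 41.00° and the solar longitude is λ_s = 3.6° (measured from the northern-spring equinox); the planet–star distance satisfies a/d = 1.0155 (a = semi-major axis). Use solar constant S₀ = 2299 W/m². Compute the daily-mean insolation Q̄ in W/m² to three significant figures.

Q̄ ≈ 99.7 W/m²

Solar declination: sin δ = sin ε · sin λ_s = sin 41.00° × sin 3.6° = 0.04119, so δ = +2.361°.
cos H₀ = −tan(+87.2°) tan(+2.361°) = -0.8430, H₀ = 2.5736 rad.
Bracket: H₀ sin φ sin δ + cos φ cos δ sin H₀ = 2.5736×0.99881×0.04119 + 0.04885×0.99915×0.53792 = 0.105880 + 0.026255 = 0.132135.
Inverse-square distance factor (a/d)² = 1.0155² = 1.031240.
Q̄ = (S₀/π) × 1.031240 × [bracket] = (2299/π) × 1.031240 × 0.132135 = 99.72 W/m².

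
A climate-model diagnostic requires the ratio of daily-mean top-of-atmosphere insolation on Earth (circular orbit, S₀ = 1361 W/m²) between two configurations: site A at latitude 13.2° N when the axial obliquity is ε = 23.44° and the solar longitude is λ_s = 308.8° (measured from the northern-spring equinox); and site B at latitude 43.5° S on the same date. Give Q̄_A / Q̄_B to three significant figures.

Q̄_A / Q̄_B ≈ 0.772

— Configuration A (φ=+13.2°):
Solar declination: sin δ = sin ε · sin λ_s = sin 23.44° × sin 308.8° = -0.31001, so δ = -18.060°.
cos H₀ = −tan(+13.2°) tan(-18.060°) = 0.0765, H₀ = 1.4942 rad.
Bracket: H₀ sin φ sin δ + cos φ cos δ sin H₀ = 1.4942×0.22835×-0.31001 + 0.97358×0.95073×0.99707 = -0.105776 + 0.922900 = 0.817124.
Q̄ = (S₀/π) × [bracket] = (1361/π) × 0.817124 = 353.99 W/m².
— Configuration B (φ=-43.5°):
cos H₀ = −tan(-43.5°) tan(-18.060°) = -0.3094, H₀ = 1.8854 rad.
Bracket: H₀ sin φ sin δ + cos φ cos δ sin H₀ = 1.8854×-0.68835×-0.31001 + 0.72537×0.95073×0.95092 = 0.402336 + 0.655784 = 1.058120.
Q̄ = (S₀/π) × [bracket] = (1361/π) × 1.058120 = 458.40 W/m².
Ratio Q̄_A / Q̄_B = 353.99 / 458.40 = 0.7722.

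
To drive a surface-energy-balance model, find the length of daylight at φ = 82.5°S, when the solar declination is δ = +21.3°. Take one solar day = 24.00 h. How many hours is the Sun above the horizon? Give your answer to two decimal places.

cos H₀ = −tan φ · tan δ = 2.9615 ≥ 1, so the Sun never rises (polar night) and H₀ = 0.
Daylight = 2H₀/(2π) × 24.00 h = (0.0000/π) × 24.00 = 0.00 h.

0.00 h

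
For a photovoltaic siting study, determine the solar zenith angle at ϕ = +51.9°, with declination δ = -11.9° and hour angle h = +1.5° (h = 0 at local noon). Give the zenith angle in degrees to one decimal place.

θ_z = 63.8°

cos θ_z = sin ϕ sin δ + cos ϕ cos δ cos h = -0.162269 + 0.603568 = 0.441299.
θ_z = arccos(0.441299) = 63.8°.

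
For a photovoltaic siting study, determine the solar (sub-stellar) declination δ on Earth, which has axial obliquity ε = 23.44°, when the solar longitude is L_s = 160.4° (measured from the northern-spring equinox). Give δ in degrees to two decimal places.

δ = +7.67°

sin δ = sin ε · sin L_s = sin 23.44° × sin 160.4° = 0.133439.
δ = arcsin(0.133439) = +7.67°.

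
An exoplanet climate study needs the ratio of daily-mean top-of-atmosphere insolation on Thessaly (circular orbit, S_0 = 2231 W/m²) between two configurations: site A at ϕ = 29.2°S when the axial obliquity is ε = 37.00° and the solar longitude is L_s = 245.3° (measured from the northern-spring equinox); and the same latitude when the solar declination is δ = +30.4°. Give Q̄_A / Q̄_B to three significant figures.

Q̄_A / Q̄_B ≈ 2.95

— Configuration A (ϕ=-29.2°):
Solar declination: sin δ = sin ε · sin L_s = sin 37.00° × sin 245.3° = -0.54675, so δ = -33.145°.
cos h₀ = −tan(-29.2°) tan(-33.145°) = -0.3650, h₀ = 1.9444 rad.
Bracket: h₀ sin ϕ sin δ + cos ϕ cos δ sin h₀ = 1.9444×-0.48786×-0.54675 + 0.87292×0.83729×0.93103 = 0.518644 + 0.680478 = 1.199122.
Q̄ = (S_0/π) × [bracket] = (2231/π) × 1.199122 = 851.56 W/m².
— Configuration B (ϕ=-29.2°):
cos h₀ = −tan(-29.2°) tan(+30.400°) = 0.3279, h₀ = 1.2367 rad.
Bracket: h₀ sin ϕ sin δ + cos ϕ cos δ sin h₀ = 1.2367×-0.48786×0.50603 + 0.87292×0.86251×0.94471 = -0.305306 + 0.711274 = 0.405968.
Q̄ = (S_0/π) × [bracket] = (2231/π) × 0.405968 = 288.30 W/m².
Ratio Q̄_A / Q̄_B = 851.56 / 288.30 = 2.954.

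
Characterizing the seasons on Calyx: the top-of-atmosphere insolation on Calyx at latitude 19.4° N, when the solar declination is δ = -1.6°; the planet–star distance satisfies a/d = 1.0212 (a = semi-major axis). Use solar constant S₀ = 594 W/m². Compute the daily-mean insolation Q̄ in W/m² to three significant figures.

Q̄ ≈ 183 W/m²

cos H₀ = −tan(+19.4°) tan(-1.600°) = 0.0098, H₀ = 1.5610 rad.
Bracket: H₀ sin φ sin δ + cos φ cos δ sin H₀ = 1.5610×0.33216×-0.02792 + 0.94322×0.99961×0.99995 = -0.014477 + 0.942805 = 0.928328.
Inverse-square distance factor (a/d)² = 1.0212² = 1.042849.
Q̄ = (S₀/π) × 1.042849 × [bracket] = (594/π) × 1.042849 × 0.928328 = 183.0 W/m².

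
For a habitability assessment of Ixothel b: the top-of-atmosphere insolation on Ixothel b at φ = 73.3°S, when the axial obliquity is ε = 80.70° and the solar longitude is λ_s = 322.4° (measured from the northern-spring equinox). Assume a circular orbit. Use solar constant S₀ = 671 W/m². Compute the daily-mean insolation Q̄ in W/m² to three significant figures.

Q̄ ≈ 387 W/m²

Solar declination: sin δ = sin ε · sin λ_s = sin 80.70° × sin 322.4° = -0.60213, so δ = -37.022°.
cos H₀ = −tan(-73.3°) tan(-37.022°) = -2.5138 ≤ −1 ⇒ polar day, H₀ = π.
Bracket: H₀ sin φ sin δ + cos φ cos δ sin H₀ = 3.1416×-0.95782×-0.60213 + 0.28736×0.79840×0.00000 = 1.811862 + 0.000000 = 1.811862.
Q̄ = (S₀/π) × [bracket] = (671/π) × 1.811862 = 387.0 W/m².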